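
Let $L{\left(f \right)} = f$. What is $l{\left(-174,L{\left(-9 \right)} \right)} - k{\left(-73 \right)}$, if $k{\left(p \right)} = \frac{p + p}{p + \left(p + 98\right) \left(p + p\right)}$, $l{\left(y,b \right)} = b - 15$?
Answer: $- \frac{1226}{51} \approx -24.039$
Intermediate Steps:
$l{\left(y,b \right)} = -15 + b$
$k{\left(p \right)} = \frac{2 p}{p + 2 p \left(98 + p\right)}$ ($k{\left(p \right)} = \frac{2 p}{p + \left(98 + p\right) 2 p} = \frac{2 p}{p + 2 p \left(98 + p\right)}$)
$l{\left(-174,L{\left(-9 \right)} \right)} - k{\left(-73 \right)} = \left(-15 - 9\right) - \frac{2}{197 + 2 \left(-73\right)} = -24 - \frac{2}{197 - 146} = -24 - \frac{2}{51} = - \frac{1226}{51}$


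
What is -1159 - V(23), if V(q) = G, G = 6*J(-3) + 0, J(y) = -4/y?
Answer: -1167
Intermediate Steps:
G = 8 (G = 6*(-4/(-3)) + 0 = 6*(-4*(-⅓)) + 0 = 6*(4/3) + 0 = 8 + 0 = 8)
V(q) = 8
-1159 - V(23) = -1159 - 1*8 = -1159 - 8 = -1167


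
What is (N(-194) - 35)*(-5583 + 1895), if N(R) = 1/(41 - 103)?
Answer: 4003324/31 ≈ 1.2914e+5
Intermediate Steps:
N(R) = -1/62 (N(R) = 1/(-62) = -1/62)
(N(-194) - 35)*(-5583 + 1895) = (-1/62 - 35)*(-5583 + 1895) = -2171/62*(-3688) = 4003324/31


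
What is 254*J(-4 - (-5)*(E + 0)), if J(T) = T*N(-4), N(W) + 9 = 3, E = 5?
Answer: -32004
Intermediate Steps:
N(W) = -6 (N(W) = -9 + 3 = -6)
J(T) = -6*T (J(T) = T*(-6) = -6*T)
254*J(-4 - (-5)*(E + 0)) = 254*(-6*(-4 - (-5)*(5 + 0))) = 254*(-6*(-4 - (-5)*5)) = 254*(-6*(-4 - 1*(-25))) = 254*(-6*(-4 + 25)) = 254*(-6*21) = 254*(-126) = -32004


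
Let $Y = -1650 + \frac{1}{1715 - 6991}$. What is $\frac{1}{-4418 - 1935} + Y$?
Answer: $- \frac{55305417829}{33518428} \approx -1650.0$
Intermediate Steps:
$Y = - \frac{8705401}{5276}$ ($Y = -1650 + \frac{1}{-5276} = -1650 - \frac{1}{5276} = - \frac{8705401}{5276} \approx -1650.0$)
$\frac{1}{-4418 - 1935} + Y = \frac{1}{-4418 - 1935} - \frac{8705401}{5276} = \frac{1}{-6353} - \frac{8705401}{5276} = - \frac{1}{6353} - \frac{8705401}{5276} = - \frac{55305417829}{33518428}$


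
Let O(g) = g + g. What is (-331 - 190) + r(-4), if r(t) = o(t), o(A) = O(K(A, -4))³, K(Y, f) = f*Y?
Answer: 32247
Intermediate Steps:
K(Y, f) = Y*f
O(g) = 2*g
o(A) = -512*A³ (o(A) = (2*(A*(-4)))³ = (2*(-4*A))³ = (-8*A)³ = -512*A³)
r(t) = -512*t³
(-331 - 190) + r(-4) = (-331 - 190) - 512*(-4)³ = -521 - 512*(-64) = -521 + 32768 = 32247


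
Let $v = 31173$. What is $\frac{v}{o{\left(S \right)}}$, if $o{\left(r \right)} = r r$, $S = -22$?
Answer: $\frac{31173}{484} \approx 64.407$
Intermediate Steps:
$o{\left(r \right)} = r^{2}$
$\frac{v}{o{\left(S \right)}} = \frac{31173}{\left(-22\right)^{2}} = \frac{31173}{484}$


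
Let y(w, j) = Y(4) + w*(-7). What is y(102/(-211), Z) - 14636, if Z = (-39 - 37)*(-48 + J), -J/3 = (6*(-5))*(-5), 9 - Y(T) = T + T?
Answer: -3087271/211 ≈ -14632.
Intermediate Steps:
Y(T) = 9 - 2*T (Y(T) = 9 - (T + T) = 9 - 2*T)
J = -450 (J = -3*6*(-5)*(-5) = -(-90)*(-5) = -3*150 = -450)
Z = 37848 (Z = (-39 - 37)*(-48 - 450) = -76*(-498) = 37848)
y(w, j) = 1 - 7*w (y(w, j) = (9 - 2*4) + w*(-7) = (9 - 8) - 7*w = 1 - 7*w)
y(102/(-211), Z) - 14636 = (1 - 714/(-211)) - 14636 = (1 - 714*(-1)/211) - 14636 = (1 - 7*(-102/211)) - 14636 = (1 + 714/211) - 14636 = 925/211 - 14636 = -3087271/211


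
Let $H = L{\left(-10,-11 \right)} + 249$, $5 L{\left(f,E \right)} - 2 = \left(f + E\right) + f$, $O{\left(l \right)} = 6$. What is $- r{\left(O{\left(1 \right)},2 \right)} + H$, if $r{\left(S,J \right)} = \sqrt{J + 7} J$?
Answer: $\frac{1186}{5} \approx 237.2$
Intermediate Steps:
$L{\left(f,E \right)} = \frac{2}{5} + \frac{E}{5} + \frac{2 f}{5}$ ($L{\left(f,E \right)} = \frac{2}{5} + \frac{\left(f + E\right) + f}{5} = \frac{2}{5} + \frac{\left(E + f\right) + f}{5} = \frac{2}{5} + \frac{E + 2 f}{5} = \frac{2}{5} + \left(\frac{E}{5} + \frac{2 f}{5}\right) = \frac{2}{5} + \frac{E}{5} + \frac{2 f}{5}$)
$H = \frac{1216}{5}$ ($H = \left(\frac{2}{5} + \frac{1}{5} \left(-11\right) + \frac{2}{5} \left(-10\right)\right) + 249 = \left(\frac{2}{5} - \frac{11}{5} - 4\right) + 249 = - \frac{29}{5} + 249 = \frac{1216}{5} \approx 243.2$)
$r{\left(S,J \right)} = J \sqrt{7 + J}$ ($r{\left(S,J \right)} = \sqrt{7 + J} J = J \sqrt{7 + J}$)
$- r{\left(O{\left(1 \right)},2 \right)} + H = - 2 \sqrt{7 + 2} + \frac{1216}{5} = - 2 \sqrt{9} + \frac{1216}{5} = - 2 \cdot 3 + \frac{1216}{5} = \left(-1\right) 6 + \frac{1216}{5} = -6 + \frac{1216}{5} = \frac{1186}{5}$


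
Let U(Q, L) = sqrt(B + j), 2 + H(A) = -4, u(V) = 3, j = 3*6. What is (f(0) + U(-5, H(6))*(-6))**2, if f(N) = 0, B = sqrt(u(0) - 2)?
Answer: 684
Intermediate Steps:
j = 18
H(A) = -6 (H(A) = -2 - 4 = -6)
B = 1 (B = sqrt(3 - 2) = sqrt(1) = 1)
U(Q, L) = sqrt(19) (U(Q, L) = sqrt(1 + 18) = sqrt(19))
(f(0) + U(-5, H(6))*(-6))**2 = (0 + sqrt(19)*(-6))**2 = (0 - 6*sqrt(19))**2 = (-6*sqrt(19))**2 = 684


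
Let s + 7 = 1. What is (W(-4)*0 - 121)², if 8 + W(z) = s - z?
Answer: 14641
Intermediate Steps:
s = -6 (s = -7 + 1 = -6)
W(z) = -14 - z (W(z) = -8 + (-6 - z) = -14 - z)
(W(-4)*0 - 121)² = ((-14 - 1*(-4))*0 - 121)² = ((-14 + 4)*0 - 121)² = (-10*0 - 121)² = (0 - 121)² = (-121)² = 14641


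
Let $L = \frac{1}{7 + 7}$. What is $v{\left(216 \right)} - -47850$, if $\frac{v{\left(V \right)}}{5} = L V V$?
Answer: $\frac{451590}{7} \approx 64513.0$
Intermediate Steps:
$L = \frac{1}{14} \approx 0.071429$
$v{\left(V \right)} = \frac{5 V^{2}}{14}$ ($v{\left(V \right)} = 5 \frac{V}{14} V = 5 \frac{V^{2}}{14} = \frac{5 V^{2}}{14}$)
$v{\left(216 \right)} - -47850 = \frac{5 \cdot 216^{2}}{14} - -47850 = \frac{5}{14} \cdot 46656 + 47850 = \frac{116640}{7} + 47850 = \frac{451590}{7}$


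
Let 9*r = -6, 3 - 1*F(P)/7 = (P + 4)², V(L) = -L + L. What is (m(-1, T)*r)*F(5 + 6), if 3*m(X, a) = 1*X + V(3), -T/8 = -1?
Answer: -1036/3 ≈ -345.33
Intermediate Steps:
T = 8 (T = -8*(-1) = 8)
V(L) = 0
F(P) = 21 - 7*(4 + P)² (F(P) = 21 - 7*(P + 4)² = 21 - 7*(4 + P)²)
m(X, a) = X/3 (m(X, a) = (1*X + 0)/3 = (X + 0)/3 = X/3)
r = -⅔ (r = (⅑)*(-6) = -⅔ ≈ -0.66667)
(m(-1, T)*r)*F(5 + 6) = (((⅓)*(-1))*(-⅔))*(21 - 7*(4 + (5 + 6))²) = (-⅓*(-⅔))*(21 - 7*(4 + 11)²) = 2*(21 - 7*15²)/9 = 2*(21 - 7*225)/9 = 2*(21 - 1575)/9 = (2/9)*(-1554) = -1036/3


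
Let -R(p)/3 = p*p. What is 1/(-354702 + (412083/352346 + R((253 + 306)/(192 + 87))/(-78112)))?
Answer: -11518145639712/4085495821980772925 ≈ -2.8193e-6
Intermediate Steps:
R(p) = -3*p**2 (R(p) = -3*p*p = -3*p**2)
1/(-354702 + (412083/352346 + R((253 + 306)/(192 + 87))/(-78112))) = 1/(-354702 + (412083/352346 - 3*(253 + 306)**2/(192 + 87)**2/(-78112))) = 1/(-354702 + (412083*(1/352346) - 3*(559/279)**2*(-1/78112))) = 1/(-354702 + (13293/11366 - 3*(559*(1/279))**2*(-1/78112))) = 1/(-354702 + (13293/11366 - 3*(559/279)**2*(-1/78112))) = 1/(-354702 + (13293/11366 - 3*312481/77841*(-1/78112))) = 1/(-354702 + (13293/11366 - 312481/25947*(-1/78112))) = 1/(-354702 + (13293/11366 + 312481/2026772064)) = 1/(-354702 + 13472716352899/11518145639712) = 1/(-4085495821980772925/11518145639712) = -11518145639712/4085495821980772925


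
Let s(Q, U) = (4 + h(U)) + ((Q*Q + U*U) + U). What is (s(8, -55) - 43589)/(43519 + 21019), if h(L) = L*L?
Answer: -18763/32269 ≈ -0.58146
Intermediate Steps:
h(L) = L²
s(Q, U) = 4 + U + Q² + 2*U² (s(Q, U) = (4 + U²) + ((Q*Q + U*U) + U) = (4 + U²) + ((Q² + U²) + U) = (4 + U²) + (U + Q² + U²) = 4 + U + Q² + 2*U²)
(s(8, -55) - 43589)/(43519 + 21019) = ((4 - 55 + 8² + 2*(-55)²) - 43589)/(43519 + 21019) = ((4 - 55 + 64 + 2*3025) - 43589)/64538 = ((4 - 55 + 64 + 6050) - 43589)*(1/64538) = (6063 - 43589)*(1/64538) = -37526*1/64538 = -18763/32269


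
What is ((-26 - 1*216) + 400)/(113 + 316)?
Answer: 158/429 ≈ 0.36830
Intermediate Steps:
((-26 - 1*216) + 400)/(113 + 316) = ((-26 - 216) + 400)/429 = (-242 + 400)*(1/429) = 158*(1/429) = 158/429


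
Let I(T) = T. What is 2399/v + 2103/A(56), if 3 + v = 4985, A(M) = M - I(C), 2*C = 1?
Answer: 7073527/184334 ≈ 38.373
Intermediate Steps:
C = ½ (C = (½)*1 = ½ ≈ 0.50000)
A(M) = -½ + M (A(M) = M - 1*½ = M - ½ = -½ + M)
v = 4982 (v = -3 + 4985 = 4982)
2399/v + 2103/A(56) = 2399/4982 + 2103/(-½ + 56) = 2399*(1/4982) + 2103/(111/2) = 2399/4982 + 2103*(2/111) = 2399/4982 + 1402/37 = 7073527/184334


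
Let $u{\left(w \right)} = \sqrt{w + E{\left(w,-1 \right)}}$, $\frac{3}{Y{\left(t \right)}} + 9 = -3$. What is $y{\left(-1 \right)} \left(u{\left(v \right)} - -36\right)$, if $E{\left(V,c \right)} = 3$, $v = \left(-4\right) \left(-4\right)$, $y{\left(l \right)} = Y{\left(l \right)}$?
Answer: $-9 - \frac{\sqrt{19}}{4} \approx -10.09$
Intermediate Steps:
$Y{\left(t \right)} = - \frac{1}{4}$ ($Y{\left(t \right)} = \frac{3}{-9 - 3} = \frac{3}{-12} = 3 \left(- \frac{1}{12}\right) = - \frac{1}{4}$)
$y{\left(l \right)} = - \frac{1}{4}$
$v = 16$
$u{\left(w \right)} = \sqrt{3 + w}$ ($u{\left(w \right)} = \sqrt{w + 3} = \sqrt{3 + w}$)
$y{\left(-1 \right)} \left(u{\left(v \right)} - -36\right) = - \frac{\sqrt{3 + 16} - -36}{4} = - \frac{\sqrt{19} + 36}{4} = - \frac{36 + \sqrt{19}}{4} = -9 - \frac{\sqrt{19}}{4}$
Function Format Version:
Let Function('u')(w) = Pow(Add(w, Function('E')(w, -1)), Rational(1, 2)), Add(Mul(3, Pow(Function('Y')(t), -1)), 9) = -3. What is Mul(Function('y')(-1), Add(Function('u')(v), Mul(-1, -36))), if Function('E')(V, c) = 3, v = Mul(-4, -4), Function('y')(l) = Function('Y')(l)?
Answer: Add(-9, Mul(Rational(-1, 4), Pow(19, Rational(1, 2)))) ≈ -10.090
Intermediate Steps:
Function('Y')(t) = Rational(-1, 4) (Function('Y')(t) = Mul(3, Pow(Add(-9, -3), -1)) = Mul(3, Pow(-12, -1)) = Mul(3, Rational(-1, 12)) = Rational(-1, 4))
Function('y')(l) = Rational(-1, 4)
v = 16
Function('u')(w) = Pow(Add(3, w), Rational(1, 2)) (Function('u')(w) = Pow(Add(w, 3), Rational(1, 2)) = Pow(Add(3, w), Rational(1, 2)))
Mul(Function('y')(-1), Add(Function('u')(v), Mul(-1, -36))) = Mul(Rational(-1, 4), Add(Pow(Add(3, 16), Rational(1, 2)), Mul(-1, -36))) = Mul(Rational(-1, 4), Add(Pow(19, Rational(1, 2)), 36)) = Mul(Rational(-1, 4), Add(36, Pow(19, Rational(1, 2)))) = Add(-9, Mul(Rational(-1, 4), Pow(19, Rational(1, 2))))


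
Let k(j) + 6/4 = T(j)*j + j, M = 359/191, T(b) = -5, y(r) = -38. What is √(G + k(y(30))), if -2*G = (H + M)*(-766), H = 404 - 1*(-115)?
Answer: √29133344218/382 ≈ 446.82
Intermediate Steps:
H = 519 (H = 404 + 115 = 519)
M = 359/191 (M = 359*(1/191) = 359/191 ≈ 1.8796)
k(j) = -3/2 - 4*j (k(j) = -3/2 + (-5*j + j) = -3/2 - 4*j)
G = 38103904/191 (G = -(519 + 359/191)*(-766)/2 = -49744*(-766)/191 = -½*(-76207808/191) = 38103904/191 ≈ 1.9950e+5)
√(G + k(y(30))) = √(38103904/191 + (-3/2 - 4*(-38))) = √(38103904/191 + (-3/2 + 152)) = √(38103904/191 + 301/2) = √(76265299/382) = √29133344218/382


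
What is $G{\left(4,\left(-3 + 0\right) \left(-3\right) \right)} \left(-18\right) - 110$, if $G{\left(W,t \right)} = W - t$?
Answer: $-20$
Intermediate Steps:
$G{\left(4,\left(-3 + 0\right) \left(-3\right) \right)} \left(-18\right) - 110 = \left(4 - \left(-3 + 0\right) \left(-3\right)\right) \left(-18\right) - 110 = \left(4 - \left(-3\right) \left(-3\right)\right) \left(-18\right) - 110 = \left(4 - 9\right) \left(-18\right) - 110 = \left(-5\right) \left(-18\right) - 110 = 90 - 110 = -20$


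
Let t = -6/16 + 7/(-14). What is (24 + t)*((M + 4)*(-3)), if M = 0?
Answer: -555/2 ≈ -277.50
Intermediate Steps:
t = -7/8 (t = -6*1/16 + 7*(-1/14) = -3/8 - ½ = -7/8 ≈ -0.87500)
(24 + t)*((M + 4)*(-3)) = (24 - 7/8)*((0 + 4)*(-3)) = 185*(4*(-3))/8 = (185/8)*(-12) = -555/2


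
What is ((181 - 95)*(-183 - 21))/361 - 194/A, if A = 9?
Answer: -227930/3249 ≈ -70.154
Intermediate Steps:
((181 - 95)*(-183 - 21))/361 - 194/A = ((181 - 95)*(-183 - 21))/361 - 194/9 = (86*(-204))*(1/361) - 194*⅑ = -17544*1/361 - 194/9 = -17544/361 - 194/9 = -227930/3249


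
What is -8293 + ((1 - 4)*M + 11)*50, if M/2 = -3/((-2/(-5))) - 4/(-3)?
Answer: -5893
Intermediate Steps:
M = -37/3 (M = 2*(-3/((-2/(-5))) - 4/(-3)) = 2*(-3/((-2*(-⅕))) - 4*(-⅓)) = 2*(-3/⅖ + 4/3) = 2*(-3*5/2 + 4/3) = 2*(-15/2 + 4/3) = 2*(-37/6) = -37/3 ≈ -12.333)
-8293 + ((1 - 4)*M + 11)*50 = -8293 + ((1 - 4)*(-37/3) + 11)*50 = -8293 + (-3*(-37/3) + 11)*50 = -8293 + (37 + 11)*50 = -8293 + 48*50 = -8293 + 2400 = -5893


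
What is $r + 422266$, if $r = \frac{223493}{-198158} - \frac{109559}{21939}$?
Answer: $\frac{1835727680863043}{4347388362} \approx 4.2226 \cdot 10^{5}$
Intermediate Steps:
$r = - \frac{26613205249}{4347388362}$ ($r = 223493 \left(- \frac{1}{198158}\right) - \frac{109559}{21939} = - \frac{223493}{198158} - \frac{109559}{21939} = - \frac{26613205249}{4347388362} \approx -6.1217$)
$r + 422266 = - \frac{26613205249}{4347388362} + 422266 = \frac{1835727680863043}{4347388362}$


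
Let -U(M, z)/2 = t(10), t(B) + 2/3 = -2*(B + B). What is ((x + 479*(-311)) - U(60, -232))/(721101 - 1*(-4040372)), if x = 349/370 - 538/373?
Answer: -61711516159/1971392666190 ≈ -0.031304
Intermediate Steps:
x = -68883/138010 (x = 349*(1/370) - 538*1/373 = 349/370 - 538/373 = -68883/138010 ≈ -0.49912)
t(B) = -⅔ - 4*B (t(B) = -⅔ - 2*(B + B) = -⅔ - 4*B)
U(M, z) = 244/3 (U(M, z) = -2*(-⅔ - 4*10) = -2*(-⅔ - 40) = -2*(-122/3) = 244/3)
((x + 479*(-311)) - U(60, -232))/(721101 - 1*(-4040372)) = ((-68883/138010 + 479*(-311)) - 1*244/3)/(721101 - 1*(-4040372)) = ((-68883/138010 - 148969) - 244/3)/(721101 + 4040372) = (-20559280573/138010 - 244/3)/4761473 = -61711516159/414030*1/4761473 = -61711516159/1971392666190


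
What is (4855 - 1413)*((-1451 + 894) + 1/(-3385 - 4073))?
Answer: -7149218147/3729 ≈ -1.9172e+6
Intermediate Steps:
(4855 - 1413)*((-1451 + 894) + 1/(-3385 - 4073)) = 3442*(-557 + 1/(-7458)) = 3442*(-557 - 1/7458) = 3442*(-4154107/7458) = -7149218147/3729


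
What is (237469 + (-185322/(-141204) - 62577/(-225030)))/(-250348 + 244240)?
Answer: -104800838033509/2695590714180 ≈ -38.879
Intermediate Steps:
(237469 + (-185322/(-141204) - 62577/(-225030)))/(-250348 + 244240) = (237469 + (-185322*(-1/141204) - 62577*(-1/225030)))/(-6108) = (237469 + (30887/23534 + 20859/75010))*(-1/6108) = (237469 + 701932394/441321335)*(-1/6108) = (104800838033509/441321335)*(-1/6108) = -104800838033509/2695590714180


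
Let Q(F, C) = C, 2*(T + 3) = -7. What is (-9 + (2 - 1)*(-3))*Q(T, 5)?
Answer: -60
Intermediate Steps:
T = -13/2 (T = -3 + (½)*(-7) = -3 - 7/2 = -13/2 ≈ -6.5000)
(-9 + (2 - 1)*(-3))*Q(T, 5) = (-9 + (2 - 1)*(-3))*5 = (-9 + 1*(-3))*5 = (-9 - 3)*5 = -12*5 = -60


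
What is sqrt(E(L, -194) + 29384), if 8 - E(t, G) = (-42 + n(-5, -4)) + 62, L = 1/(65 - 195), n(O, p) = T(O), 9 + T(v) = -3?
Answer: 2*sqrt(7346) ≈ 171.42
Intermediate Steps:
T(v) = -12 (T(v) = -9 - 3 = -12)
n(O, p) = -12
L = -1/130 (L = 1/(-130) = -1/130 ≈ -0.0076923)
E(t, G) = 0 (E(t, G) = 8 - ((-42 - 12) + 62) = 8 - (-54 + 62) = 8 - 1*8 = 8 - 8 = 0)
sqrt(E(L, -194) + 29384) = sqrt(0 + 29384) = sqrt(29384) = 2*sqrt(7346)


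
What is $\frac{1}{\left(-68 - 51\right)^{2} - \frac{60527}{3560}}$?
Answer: $\frac{3560}{50352633} \approx 7.0701 \cdot 10^{-5}$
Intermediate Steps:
$\frac{1}{\left(-68 - 51\right)^{2} - \frac{60527}{3560}} = \frac{1}{\left(-119\right)^{2} - \frac{60527}{3560}} = \frac{1}{14161 - \frac{60527}{3560}} = \frac{1}{\frac{50352633}{3560}} = \frac{3560}{50352633}$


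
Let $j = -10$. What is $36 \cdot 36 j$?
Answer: $-12960$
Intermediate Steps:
$36 \cdot 36 j = 36 \cdot 36 \left(-10\right) = 1296 \left(-10\right) = -12960$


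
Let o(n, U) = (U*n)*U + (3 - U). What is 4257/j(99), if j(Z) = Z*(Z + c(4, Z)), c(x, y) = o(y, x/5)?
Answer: 1075/4114 ≈ 0.26130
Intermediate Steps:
o(n, U) = 3 - U + n*U² (o(n, U) = n*U² + (3 - U) = 3 - U + n*U²)
c(x, y) = 3 - x/5 + y*x²/25 (c(x, y) = 3 - x/5 + y*(x/5)² = 3 - x/5 + y*(x²/25) = 3 - x/5 + y*x²/25)
j(Z) = Z*(11/5 + 41*Z/25) (j(Z) = Z*(Z + (3 - ⅕*4 + (1/25)*Z*4²)) = Z*(Z + (3 - ⅘ + (1/25)*Z*16)) = Z*(Z + (3 - ⅘ + 16*Z/25)) = Z*(Z + (11/5 + 16*Z/25)) = Z*(11/5 + 41*Z/25))
4257/j(99) = 4257/(((1/25)*99*(55 + 41*99))) = 4257/(((1/25)*99*(55 + 4059))) = 4257/(((1/25)*99*4114)) = 4257/(407286/25) = 4257*(25/407286) = 1075/4114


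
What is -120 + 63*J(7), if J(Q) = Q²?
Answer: 2967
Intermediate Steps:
-120 + 63*J(7) = -120 + 63*7² = -120 + 63*49 = -120 + 3087 = 2967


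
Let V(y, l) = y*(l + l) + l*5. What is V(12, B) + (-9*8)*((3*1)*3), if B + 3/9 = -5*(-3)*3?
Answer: 1942/3 ≈ 647.33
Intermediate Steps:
B = 134/3 (B = -1/3 - 5*(-3)*3 = -1/3 + 15*3 = -1/3 + 45 = 134/3 ≈ 44.667)
V(y, l) = 5*l + 2*l*y (V(y, l) = y*(2*l) + 5*l = 2*l*y + 5*l = 5*l + 2*l*y)
V(12, B) + (-9*8)*((3*1)*3) = 134*(5 + 2*12)/3 + (-9*8)*((3*1)*3) = 134*(5 + 24)/3 - 216*3 = (134/3)*29 - 72*9 = 3886/3 - 648 = 1942/3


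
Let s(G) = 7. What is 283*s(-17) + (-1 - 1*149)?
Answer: 1831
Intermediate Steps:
283*s(-17) + (-1 - 1*149) = 283*7 + (-1 - 1*149) = 1981 + (-1 - 149) = 1981 - 150 = 1831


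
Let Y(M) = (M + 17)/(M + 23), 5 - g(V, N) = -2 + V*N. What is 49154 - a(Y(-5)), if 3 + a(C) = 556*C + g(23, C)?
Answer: 146384/3 ≈ 48795.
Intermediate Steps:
g(V, N) = 7 - N*V (g(V, N) = 5 - (-2 + V*N) = 5 - (-2 + N*V) = 5 + (2 - N*V) = 7 - N*V)
Y(M) = (17 + M)/(23 + M)
a(C) = 4 + 533*C (a(C) = -3 + (556*C + (7 - 1*C*23)) = -3 + (556*C + (7 - 23*C)) = -3 + (7 + 533*C) = 4 + 533*C)
49154 - a(Y(-5)) = 49154 - (4 + 533*((17 - 5)/(23 - 5))) = 49154 - (4 + 533*(12/18)) = 49154 - (4 + 533*((1/18)*12)) = 49154 - (4 + 533*(⅔)) = 49154 - (4 + 1066/3) = 49154 - 1*1078/3 = 49154 - 1078/3 = 146384/3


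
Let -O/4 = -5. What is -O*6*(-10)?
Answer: 1200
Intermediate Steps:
O = 20 (O = -4*(-5) = 20)
-O*6*(-10) = -20*6*(-10) = -120*(-10) = -1*(-1200) = 1200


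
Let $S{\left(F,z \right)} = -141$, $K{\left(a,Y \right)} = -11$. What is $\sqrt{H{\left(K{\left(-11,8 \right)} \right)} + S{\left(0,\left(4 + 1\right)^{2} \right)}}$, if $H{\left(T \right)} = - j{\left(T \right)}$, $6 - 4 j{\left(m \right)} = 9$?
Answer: $\frac{i \sqrt{561}}{2} \approx 11.843 i$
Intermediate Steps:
$j{\left(m \right)} = - \frac{3}{4}$ ($j{\left(m \right)} = \frac{3}{2} - \frac{9}{4} = - \frac{3}{4}$)
$H{\left(T \right)} = \frac{3}{4}$ ($H{\left(T \right)} = \left(-1\right) \left(- \frac{3}{4}\right) = \frac{3}{4}$)
$\sqrt{H{\left(K{\left(-11,8 \right)} \right)} + S{\left(0,\left(4 + 1\right)^{2} \right)}} = \sqrt{\frac{3}{4} - 141} = \sqrt{- \frac{561}{4}} = \frac{i \sqrt{561}}{2}$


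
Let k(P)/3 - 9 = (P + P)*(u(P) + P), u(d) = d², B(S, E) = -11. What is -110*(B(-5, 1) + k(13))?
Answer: -1563320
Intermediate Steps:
k(P) = 27 + 6*P*(P + P²) (k(P) = 27 + 3*((P + P)*(P² + P)) = 27 + 3*((2*P)*(P + P²)) = 27 + 3*(2*P*(P + P²)) = 27 + 6*P*(P + P²))
-110*(B(-5, 1) + k(13)) = -110*(-11 + (27 + 6*13² + 6*13³)) = -110*(-11 + (27 + 6*169 + 6*2197)) = -110*(-11 + (27 + 1014 + 13182)) = -110*(-11 + 14223) = -110*14212 = -1563320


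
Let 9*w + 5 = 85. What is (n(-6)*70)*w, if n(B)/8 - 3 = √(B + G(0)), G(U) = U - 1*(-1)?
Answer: 44800/3 + 44800*I*√5/9 ≈ 14933.0 + 11131.0*I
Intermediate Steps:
w = 80/9 (w = -5/9 + (⅑)*85 = -5/9 + 85/9 = 80/9 ≈ 8.8889)
G(U) = 1 + U (G(U) = U + 1 = 1 + U)
n(B) = 24 + 8*√(1 + B) (n(B) = 24 + 8*√(B + (1 + 0)) = 24 + 8*√(B + 1) = 24 + 8*√(1 + B))
(n(-6)*70)*w = ((24 + 8*√(1 - 6))*70)*(80/9) = ((24 + 8*√(-5))*70)*(80/9) = ((24 + 8*(I*√5))*70)*(80/9) = ((24 + 8*I*√5)*70)*(80/9) = (1680 + 560*I*√5)*(80/9) = 44800/3 + 44800*I*√5/9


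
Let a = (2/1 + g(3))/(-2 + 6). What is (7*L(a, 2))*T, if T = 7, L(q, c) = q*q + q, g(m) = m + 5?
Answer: 1715/4 ≈ 428.75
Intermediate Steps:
g(m) = 5 + m
a = 5/2 (a = (2/1 + (5 + 3))/(-2 + 6) = (2*1 + 8)/4 = (2 + 8)*(¼) = 10*(¼) = 5/2 ≈ 2.5000)
L(q, c) = q + q² (L(q, c) = q² + q = q + q²)
(7*L(a, 2))*T = (7*(5*(1 + 5/2)/2))*7 = (7*((5/2)*(7/2)))*7 = (7*(35/4))*7 = (245/4)*7 = 1715/4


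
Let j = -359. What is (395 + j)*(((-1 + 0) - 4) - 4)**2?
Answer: 2916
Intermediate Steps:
(395 + j)*(((-1 + 0) - 4) - 4)**2 = (395 - 359)*(((-1 + 0) - 4) - 4)**2 = 36*((-1 - 4) - 4)**2 = 36*(-5 - 4)**2 = 36*(-9)**2 = 36*81 = 2916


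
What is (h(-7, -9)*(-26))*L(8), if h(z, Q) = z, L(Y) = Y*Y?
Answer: 11648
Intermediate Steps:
L(Y) = Y²
(h(-7, -9)*(-26))*L(8) = -7*(-26)*8² = 182*64 = 11648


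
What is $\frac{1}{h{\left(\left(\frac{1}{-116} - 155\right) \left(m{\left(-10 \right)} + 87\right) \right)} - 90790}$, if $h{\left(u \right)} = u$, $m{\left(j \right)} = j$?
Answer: $- \frac{116}{11916177} \approx -9.7347 \cdot 10^{-6}$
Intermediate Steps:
$\frac{1}{h{\left(\left(\frac{1}{-116} - 155\right) \left(m{\left(-10 \right)} + 87\right) \right)} - 90790} = \frac{1}{\left(\frac{1}{-116} - 155\right) \left(-10 + 87\right) - 90790} = \frac{1}{\left(- \frac{1}{116} - 155\right) 77 - 90790} = \frac{1}{\left(- \frac{17981}{116}\right) 77 - 90790} = \frac{1}{- \frac{1384537}{116} - 90790} = \frac{1}{- \frac{11916177}{116}} = - \frac{116}{11916177}$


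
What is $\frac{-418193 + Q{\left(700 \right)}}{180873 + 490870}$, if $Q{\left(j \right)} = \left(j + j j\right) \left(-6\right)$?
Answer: $- \frac{3362393}{671743} \approx -5.0055$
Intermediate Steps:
$Q{\left(j \right)} = - 6 j - 6 j^{2}$ ($Q{\left(j \right)} = \left(j + j^{2}\right) \left(-6\right) = - 6 j - 6 j^{2}$)
$\frac{-418193 + Q{\left(700 \right)}}{180873 + 490870} = \frac{-418193 - 4200 \left(1 + 700\right)}{180873 + 490870} = \frac{-418193 - 4200 \cdot 701}{671743} = \left(-418193 - 2944200\right) \frac{1}{671743} = \left(-3362393\right) \frac{1}{671743} = - \frac{3362393}{671743}$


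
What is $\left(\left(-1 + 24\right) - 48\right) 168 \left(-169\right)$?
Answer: $709800$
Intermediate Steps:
$\left(\left(-1 + 24\right) - 48\right) 168 \left(-169\right) = \left(23 - 48\right) 168 \left(-169\right) = \left(-25\right) 168 \left(-169\right) = \left(-4200\right) \left(-169\right) = 709800$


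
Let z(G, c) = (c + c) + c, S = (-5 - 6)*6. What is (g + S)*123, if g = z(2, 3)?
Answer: -7011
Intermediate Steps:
S = -66 (S = -11*6 = -66)
z(G, c) = 3*c (z(G, c) = 2*c + c = 3*c)
g = 9 (g = 3*3 = 9)
(g + S)*123 = (9 - 66)*123 = -57*123 = -7011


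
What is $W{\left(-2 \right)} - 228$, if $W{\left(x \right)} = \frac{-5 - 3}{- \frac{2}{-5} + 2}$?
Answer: $- \frac{694}{3} \approx -231.33$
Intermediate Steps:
$W{\left(x \right)} = - \frac{10}{3}$ ($W{\left(x \right)} = - \frac{8}{\left(-2\right) \left(- \frac{1}{5}\right) + 2} = - \frac{8}{\frac{2}{5} + 2} = - \frac{8}{\frac{12}{5}} = \left(-8\right) \frac{5}{12} = - \frac{10}{3}$)
$W{\left(-2 \right)} - 228 = - \frac{10}{3} - 228 = - \frac{694}{3}$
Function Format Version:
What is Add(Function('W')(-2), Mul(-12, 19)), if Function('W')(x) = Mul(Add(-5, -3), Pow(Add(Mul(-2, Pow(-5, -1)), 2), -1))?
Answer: Rational(-694, 3) ≈ -231.33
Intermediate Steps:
Function('W')(x) = Rational(-10, 3) (Function('W')(x) = Mul(-8, Pow(Add(Mul(-2, Rational(-1, 5)), 2), -1)) = Mul(-8, Pow(Add(Rational(2, 5), 2), -1)) = Mul(-8, Pow(Rational(12, 5), -1)) = Mul(-8, Rational(5, 12)) = Rational(-10, 3))
Add(Function('W')(-2), Mul(-12, 19)) = Add(Rational(-10, 3), Mul(-12, 19)) = Add(Rational(-10, 3), -228) = Rational(-694, 3)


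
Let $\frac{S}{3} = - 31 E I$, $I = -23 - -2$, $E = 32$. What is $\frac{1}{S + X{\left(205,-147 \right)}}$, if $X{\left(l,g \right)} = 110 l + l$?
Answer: $\frac{1}{85251} \approx 1.173 \cdot 10^{-5}$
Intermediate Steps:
$X{\left(l,g \right)} = 111 l$
$I = -21$ ($I = -23 + 2 = -21$)
$S = 62496$ ($S = 3 \left(-31\right) 32 \left(-21\right) = 3 \left(\left(-992\right) \left(-21\right)\right) = 3 \cdot 20832 = 62496$)
$\frac{1}{S + X{\left(205,-147 \right)}} = \frac{1}{62496 + 111 \cdot 205} = \frac{1}{62496 + 22755} = \frac{1}{85251}$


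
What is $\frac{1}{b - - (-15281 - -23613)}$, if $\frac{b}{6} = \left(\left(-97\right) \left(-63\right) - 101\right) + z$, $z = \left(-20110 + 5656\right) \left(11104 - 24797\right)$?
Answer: $\frac{1}{1187556124} \approx 8.4207 \cdot 10^{-10}$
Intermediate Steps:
$z = 197918622$ ($z = \left(-14454\right) \left(-13693\right) = 197918622$)
$b = 1187547792$ ($b = 6 \left(\left(\left(-97\right) \left(-63\right) - 101\right) + 197918622\right) = 6 \left(\left(6111 - 101\right) + 197918622\right) = 6 \left(6010 + 197918622\right) = 6 \cdot 197924632 = 1187547792$)
$\frac{1}{b - - (-15281 - -23613)} = \frac{1}{1187547792 - - (-15281 - -23613)} = \frac{1}{1187547792 - - (-15281 + 23613)} = \frac{1}{1187547792 - \left(-1\right) 8332} = \frac{1}{1187547792 - -8332} = \frac{1}{1187547792 + 8332} = \frac{1}{1187556124}$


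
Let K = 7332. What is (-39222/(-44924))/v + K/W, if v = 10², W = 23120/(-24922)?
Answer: -301796627793/38185400 ≈ -7903.5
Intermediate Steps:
W = -680/733 (W = 23120*(-1/24922) = -680/733 ≈ -0.92769)
v = 100
(-39222/(-44924))/v + K/W = -39222/(-44924)/100 + 7332/(-680/733) = -39222*(-1/44924)*(1/100) + 7332*(-733/680) = (19611/22462)*(1/100) - 1343589/170 = 19611/2246200 - 1343589/170 = -301796627793/38185400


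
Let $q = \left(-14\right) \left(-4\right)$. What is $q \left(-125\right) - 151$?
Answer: $-7151$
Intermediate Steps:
$q = 56$
$q \left(-125\right) - 151 = 56 \left(-125\right) - 151 = -7000 - 151 = -7151$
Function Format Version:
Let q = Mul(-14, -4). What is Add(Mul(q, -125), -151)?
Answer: -7151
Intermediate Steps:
q = 56
Add(Mul(q, -125), -151) = Add(Mul(56, -125), -151) = Add(-7000, -151) = -7151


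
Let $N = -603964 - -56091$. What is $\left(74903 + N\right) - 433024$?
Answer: $-905994$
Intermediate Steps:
$N = -547873$ ($N = -603964 + 56091 = -547873$)
$\left(74903 + N\right) - 433024 = \left(74903 - 547873\right) - 433024 = -472970 - 433024 = -905994$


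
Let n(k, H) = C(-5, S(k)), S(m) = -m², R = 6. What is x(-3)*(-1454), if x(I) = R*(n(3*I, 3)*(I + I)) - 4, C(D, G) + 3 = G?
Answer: -4391080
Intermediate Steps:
C(D, G) = -3 + G
n(k, H) = -3 - k²
x(I) = -4 + 12*I*(-3 - 9*I²) (x(I) = 6*((-3 - (3*I)²)*(I + I)) - 4 = 6*((-3 - 9*I²)*(2*I)) - 4 = 6*(2*I*(-3 - 9*I²)) - 4 = 12*I*(-3 - 9*I²) - 4 = -4 + 12*I*(-3 - 9*I²))
x(-3)*(-1454) = (-4 - 108*(-3)³ - 36*(-3))*(-1454) = (-4 - 108*(-27) + 108)*(-1454) = (-4 + 2916 + 108)*(-1454) = 3020*(-1454) = -4391080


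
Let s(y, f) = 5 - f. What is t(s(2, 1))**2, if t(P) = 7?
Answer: 49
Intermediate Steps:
t(s(2, 1))**2 = 7**2 = 49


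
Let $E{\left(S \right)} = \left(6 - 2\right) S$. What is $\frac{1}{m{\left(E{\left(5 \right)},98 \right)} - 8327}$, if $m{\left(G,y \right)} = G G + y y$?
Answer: $\frac{1}{1677} \approx 0.0005963$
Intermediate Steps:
$E{\left(S \right)} = 4 S$
$m{\left(G,y \right)} = G^{2} + y^{2}$
$\frac{1}{m{\left(E{\left(5 \right)},98 \right)} - 8327} = \frac{1}{\left(\left(4 \cdot 5\right)^{2} + 98^{2}\right) - 8327} = \frac{1}{\left(20^{2} + 9604\right) - 8327} = \frac{1}{\left(400 + 9604\right) - 8327} = \frac{1}{10004 - 8327} = \frac{1}{1677}$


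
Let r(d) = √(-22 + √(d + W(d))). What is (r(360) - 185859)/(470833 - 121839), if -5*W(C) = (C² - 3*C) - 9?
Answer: -185859/348994 + √(-550 + 285*I*√195)/1744970 ≈ -0.53253 + 2.7387e-5*I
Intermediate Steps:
W(C) = 9/5 - C²/5 + 3*C/5 (W(C) = -((C² - 3*C) - 9)/5 = -(-9 + C² - 3*C)/5 = 9/5 - C²/5 + 3*C/5)
r(d) = √(-22 + √(9/5 - d²/5 + 8*d/5)) (r(d) = √(-22 + √(d + (9/5 - d²/5 + 3*d/5))) = √(-22 + √(9/5 - d²/5 + 8*d/5)))
(r(360) - 185859)/(470833 - 121839) = (√(-550 + 5*√5*√(9 - 1*360² + 8*360))/5 - 185859)/(470833 - 121839) = (√(-550 + 5*√5*√(9 - 1*129600 + 2880))/5 - 185859)/348994 = (√(-550 + 5*√5*√(9 - 129600 + 2880))/5 - 185859)*(1/348994) = (√(-550 + 5*√5*√(-126711))/5 - 185859)*(1/348994) = (√(-550 + 5*√5*(57*I*√39))/5 - 185859)*(1/348994) = (√(-550 + 285*I*√195)/5 - 185859)*(1/348994) = (-185859 + √(-550 + 285*I*√195)/5)*(1/348994) = -185859/348994 + √(-550 + 285*I*√195)/1744970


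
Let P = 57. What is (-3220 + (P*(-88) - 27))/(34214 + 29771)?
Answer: -8263/63985 ≈ -0.12914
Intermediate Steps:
(-3220 + (P*(-88) - 27))/(34214 + 29771) = (-3220 + (57*(-88) - 27))/(34214 + 29771) = (-3220 + (-5016 - 27))/63985 = (-3220 - 5043)*(1/63985) = -8263*1/63985 = -8263/63985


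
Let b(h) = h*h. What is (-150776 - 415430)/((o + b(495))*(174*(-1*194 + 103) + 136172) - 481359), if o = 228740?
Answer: -566206/57011451211 ≈ -9.9314e-6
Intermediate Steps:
b(h) = h**2
(-150776 - 415430)/((o + b(495))*(174*(-1*194 + 103) + 136172) - 481359) = (-150776 - 415430)/((228740 + 495**2)*(174*(-1*194 + 103) + 136172) - 481359) = -566206/((228740 + 245025)*(174*(-194 + 103) + 136172) - 481359) = -566206/(473765*(174*(-91) + 136172) - 481359) = -566206/(473765*(-15834 + 136172) - 481359) = -566206/(473765*120338 - 481359) = -566206/(57011932570 - 481359) = -566206/57011451211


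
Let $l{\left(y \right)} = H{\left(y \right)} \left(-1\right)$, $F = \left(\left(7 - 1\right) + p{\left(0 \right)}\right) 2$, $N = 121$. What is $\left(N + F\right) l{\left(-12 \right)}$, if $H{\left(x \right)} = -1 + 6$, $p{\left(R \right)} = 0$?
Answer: $-665$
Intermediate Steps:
$H{\left(x \right)} = 5$
$F = 12$ ($F = \left(\left(7 - 1\right) + 0\right) 2 = \left(6 + 0\right) 2 = 6 \cdot 2 = 12$)
$l{\left(y \right)} = -5$ ($l{\left(y \right)} = 5 \left(-1\right) = -5$)
$\left(N + F\right) l{\left(-12 \right)} = \left(121 + 12\right) \left(-5\right) = 133 \left(-5\right) = -665$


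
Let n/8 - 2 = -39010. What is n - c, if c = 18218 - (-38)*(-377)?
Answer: -315956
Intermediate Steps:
n = -312064 (n = 16 + 8*(-39010) = 16 - 312080 = -312064)
c = 3892 (c = 18218 - 1*14326 = 18218 - 14326 = 3892)
n - c = -312064 - 1*3892 = -312064 - 3892 = -315956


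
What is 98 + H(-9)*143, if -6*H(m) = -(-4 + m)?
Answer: -1271/6 ≈ -211.83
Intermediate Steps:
H(m) = -⅔ + m/6 (H(m) = -(-1)*(-4 + m)/6 = -(4 - m)/6 = -⅔ + m/6)
98 + H(-9)*143 = 98 + (-⅔ + (⅙)*(-9))*143 = 98 + (-⅔ - 3/2)*143 = 98 - 13/6*143 = 98 - 1859/6 = -1271/6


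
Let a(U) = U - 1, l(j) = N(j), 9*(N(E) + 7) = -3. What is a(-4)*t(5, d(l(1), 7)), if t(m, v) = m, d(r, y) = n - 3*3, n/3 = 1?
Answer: -25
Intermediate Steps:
n = 3 (n = 3*1 = 3)
N(E) = -22/3 (N(E) = -7 + (1/9)*(-3) = -7 - 1/3 = -22/3)
l(j) = -22/3
a(U) = -1 + U
d(r, y) = -6 (d(r, y) = 3 - 3*3 = 3 - 9 = -6)
a(-4)*t(5, d(l(1), 7)) = (-1 - 4)*5 = -5*5 = -25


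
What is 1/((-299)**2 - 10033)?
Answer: 1/79368 ≈ 1.2600e-5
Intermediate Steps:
1/((-299)**2 - 10033) = 1/(89401 - 10033) = 1/79368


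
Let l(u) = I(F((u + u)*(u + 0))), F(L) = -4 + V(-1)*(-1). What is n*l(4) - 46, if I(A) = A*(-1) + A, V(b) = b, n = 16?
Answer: -46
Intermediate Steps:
F(L) = -3 (F(L) = -4 - 1*(-1) = -4 + 1 = -3)
I(A) = 0 (I(A) = -A + A = 0)
l(u) = 0
n*l(4) - 46 = 16*0 - 46 = 0 - 46 = -46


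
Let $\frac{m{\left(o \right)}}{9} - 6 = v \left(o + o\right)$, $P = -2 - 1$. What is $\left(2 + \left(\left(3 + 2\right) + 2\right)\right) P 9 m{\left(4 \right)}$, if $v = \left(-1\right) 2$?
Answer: $21870$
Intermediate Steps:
$P = -3$
$v = -2$
$m{\left(o \right)} = 54 - 36 o$ ($m{\left(o \right)} = 54 + 9 \left(- 2 \left(o + o\right)\right) = 54 + 9 \left(- 2 \cdot 2 o\right) = 54 + 9 \left(- 4 o\right) = 54 - 36 o$)
$\left(2 + \left(\left(3 + 2\right) + 2\right)\right) P 9 m{\left(4 \right)} = \left(2 + \left(\left(3 + 2\right) + 2\right)\right) \left(-3\right) 9 \left(54 - 144\right) = \left(2 + \left(5 + 2\right)\right) \left(-3\right) 9 \left(54 - 144\right) = \left(2 + 7\right) \left(-3\right) 9 \left(-90\right) = 9 \left(-3\right) 9 \left(-90\right) = \left(-27\right) 9 \left(-90\right) = \left(-243\right) \left(-90\right) = 21870$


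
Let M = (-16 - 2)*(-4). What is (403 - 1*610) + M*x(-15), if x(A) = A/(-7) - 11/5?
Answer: -7389/35 ≈ -211.11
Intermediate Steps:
M = 72 (M = -18*(-4) = 72)
x(A) = -11/5 - A/7 (x(A) = A*(-1/7) - 11*1/5 = -A/7 - 11/5 = -11/5 - A/7)
(403 - 1*610) + M*x(-15) = (403 - 1*610) + 72*(-11/5 - 1/7*(-15)) = (403 - 610) + 72*(-11/5 + 15/7) = -207 + 72*(-2/35) = -207 - 144/35 = -7389/35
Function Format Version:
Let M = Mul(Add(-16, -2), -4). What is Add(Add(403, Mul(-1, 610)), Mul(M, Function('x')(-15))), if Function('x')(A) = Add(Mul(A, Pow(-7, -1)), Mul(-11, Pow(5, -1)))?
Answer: Rational(-7389, 35) ≈ -211.11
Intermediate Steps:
M = 72 (M = Mul(-18, -4) = 72)
Function('x')(A) = Add(Rational(-11, 5), Mul(Rational(-1, 7), A)) (Function('x')(A) = Add(Mul(A, Rational(-1, 7)), Mul(-11, Rational(1, 5))) = Add(Mul(Rational(-1, 7), A), Rational(-11, 5)) = Add(Rational(-11, 5), Mul(Rational(-1, 7), A)))
Add(Add(403, Mul(-1, 610)), Mul(M, Function('x')(-15))) = Add(Add(403, Mul(-1, 610)), Mul(72, Add(Rational(-11, 5), Mul(Rational(-1, 7), -15)))) = Add(Add(403, -610), Mul(72, Add(Rational(-11, 5), Rational(15, 7)))) = Add(-207, Mul(72, Rational(-2, 35))) = Add(-207, Rational(-144, 35)) = Rational(-7389, 35)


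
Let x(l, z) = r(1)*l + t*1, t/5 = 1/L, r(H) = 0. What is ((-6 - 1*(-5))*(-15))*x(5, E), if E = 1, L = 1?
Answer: 75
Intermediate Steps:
t = 5 (t = 5/1 = 5*1 = 5)
x(l, z) = 5 (x(l, z) = 0*l + 5*1 = 0 + 5 = 5)
((-6 - 1*(-5))*(-15))*x(5, E) = ((-6 - 1*(-5))*(-15))*5 = ((-6 + 5)*(-15))*5 = -1*(-15)*5 = 15*5 = 75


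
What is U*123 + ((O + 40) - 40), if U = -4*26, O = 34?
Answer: -12758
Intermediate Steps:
U = -104
U*123 + ((O + 40) - 40) = -104*123 + ((34 + 40) - 40) = -12792 + (74 - 40) = -12792 + 34 = -12758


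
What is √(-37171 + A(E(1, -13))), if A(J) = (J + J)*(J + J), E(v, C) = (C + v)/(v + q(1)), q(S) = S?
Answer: I*√37027 ≈ 192.42*I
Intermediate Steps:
E(v, C) = (C + v)/(1 + v) (E(v, C) = (C + v)/(v + 1) = (C + v)/(1 + v))
A(J) = 4*J² (A(J) = (2*J)*(2*J) = 4*J²)
√(-37171 + A(E(1, -13))) = √(-37171 + 4*((-13 + 1)/(1 + 1))²) = √(-37171 + 4*(-12/2)²) = √(-37171 + 4*((½)*(-12))²) = √(-37171 + 4*(-6)²) = √(-37171 + 4*36) = √(-37171 + 144) = √(-37027) = I*√37027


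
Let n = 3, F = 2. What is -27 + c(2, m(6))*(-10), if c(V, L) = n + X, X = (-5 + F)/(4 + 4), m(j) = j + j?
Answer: -213/4 ≈ -53.250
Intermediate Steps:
m(j) = 2*j
X = -3/8 (X = (-5 + 2)/(4 + 4) = -3/8 ≈ -0.37500)
c(V, L) = 21/8 (c(V, L) = 3 - 3/8 = 21/8)
-27 + c(2, m(6))*(-10) = -27 + (21/8)*(-10) = -27 - 105/4 = -213/4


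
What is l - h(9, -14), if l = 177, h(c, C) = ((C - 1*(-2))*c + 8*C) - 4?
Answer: 401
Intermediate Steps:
h(c, C) = -4 + 8*C + c*(2 + C) (h(c, C) = ((C + 2)*c + 8*C) - 4 = ((2 + C)*c + 8*C) - 4 = (c*(2 + C) + 8*C) - 4 = (8*C + c*(2 + C)) - 4 = -4 + 8*C + c*(2 + C))
l - h(9, -14) = 177 - (-4 + 2*9 + 8*(-14) - 14*9) = 177 - (-4 + 18 - 112 - 126) = 177 - 1*(-224) = 177 + 224 = 401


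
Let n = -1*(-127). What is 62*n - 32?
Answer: 7842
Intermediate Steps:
n = 127
62*n - 32 = 62*127 - 32 = 7874 - 32 = 7842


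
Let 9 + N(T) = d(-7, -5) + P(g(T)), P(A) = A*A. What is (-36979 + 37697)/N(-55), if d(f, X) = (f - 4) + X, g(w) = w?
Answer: 359/1500 ≈ 0.23933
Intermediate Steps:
d(f, X) = -4 + X + f (d(f, X) = (-4 + f) + X = -4 + X + f)
P(A) = A**2
N(T) = -25 + T**2 (N(T) = -9 + ((-4 - 5 - 7) + T**2) = -9 + (-16 + T**2) = -25 + T**2)
(-36979 + 37697)/N(-55) = (-36979 + 37697)/(-25 + (-55)**2) = 718/(-25 + 3025) = 718/3000 = 718*(1/3000) = 359/1500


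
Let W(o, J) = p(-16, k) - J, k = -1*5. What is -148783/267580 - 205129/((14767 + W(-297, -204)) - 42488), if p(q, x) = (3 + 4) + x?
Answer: 2031786143/294498548 ≈ 6.8991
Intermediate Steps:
k = -5
p(q, x) = 7 + x
W(o, J) = 2 - J (W(o, J) = (7 - 5) - J = 2 - J)
-148783/267580 - 205129/((14767 + W(-297, -204)) - 42488) = -148783/267580 - 205129/((14767 + (2 - 1*(-204))) - 42488) = -148783*1/267580 - 205129/((14767 + (2 + 204)) - 42488) = -148783/267580 - 205129/((14767 + 206) - 42488) = -148783/267580 - 205129/(14973 - 42488) = -148783/267580 - 205129/(-27515) = -148783/267580 - 205129*(-1/27515) = -148783/267580 + 205129/27515 = 2031786143/294498548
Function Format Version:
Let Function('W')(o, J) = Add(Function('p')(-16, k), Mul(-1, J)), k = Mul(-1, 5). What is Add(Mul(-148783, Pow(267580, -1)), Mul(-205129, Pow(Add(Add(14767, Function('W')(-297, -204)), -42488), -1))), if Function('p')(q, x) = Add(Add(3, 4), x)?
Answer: Rational(2031786143, 294498548) ≈ 6.8991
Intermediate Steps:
k = -5
Function('p')(q, x) = Add(7, x)
Function('W')(o, J) = Add(2, Mul(-1, J)) (Function('W')(o, J) = Add(Add(7, -5), Mul(-1, J)) = Add(2, Mul(-1, J)))
Add(Mul(-148783, Pow(267580, -1)), Mul(-205129, Pow(Add(Add(14767, Function('W')(-297, -204)), -42488), -1))) = Add(Mul(-148783, Pow(267580, -1)), Mul(-205129, Pow(Add(Add(14767, Add(2, Mul(-1, -204))), -42488), -1))) = Add(Mul(-148783, Rational(1, 267580)), Mul(-205129, Pow(Add(Add(14767, Add(2, 204)), -42488), -1))) = Add(Rational(-148783, 267580), Mul(-205129, Pow(Add(Add(14767, 206), -42488), -1))) = Add(Rational(-148783, 267580), Mul(-205129, Pow(Add(14973, -42488), -1))) = Add(Rational(-148783, 267580), Mul(-205129, Pow(-27515, -1))) = Add(Rational(-148783, 267580), Mul(-205129, Rational(-1, 27515))) = Add(Rational(-148783, 267580), Rational(205129, 27515)) = Rational(2031786143, 294498548)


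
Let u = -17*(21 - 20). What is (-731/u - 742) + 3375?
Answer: 2676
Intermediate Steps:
u = -17 (u = -17*1 = -17)
(-731/u - 742) + 3375 = (-731/(-17) - 742) + 3375 = (-731*(-1/17) - 742) + 3375 = (43 - 742) + 3375 = -699 + 3375 = 2676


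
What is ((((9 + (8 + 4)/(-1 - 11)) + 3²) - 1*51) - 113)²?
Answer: 21609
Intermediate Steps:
((((9 + (8 + 4)/(-1 - 11)) + 3²) - 1*51) - 113)² = ((((9 + 12/(-12)) + 9) - 51) - 113)² = ((((9 + 12*(-1/12)) + 9) - 51) - 113)² = ((((9 - 1) + 9) - 51) - 113)² = (((8 + 9) - 51) - 113)² = ((17 - 51) - 113)² = (-34 - 113)² = (-147)² = 21609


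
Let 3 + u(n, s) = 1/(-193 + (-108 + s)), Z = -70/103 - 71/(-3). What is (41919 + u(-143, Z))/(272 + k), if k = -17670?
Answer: -3600835587/1494592588 ≈ -2.4092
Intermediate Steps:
Z = 7103/309 (Z = -70*1/103 - 71*(-⅓) = -70/103 + 71/3 = 7103/309 ≈ 22.987)
u(n, s) = -3 + 1/(-301 + s) (u(n, s) = -3 + 1/(-193 + (-108 + s)) = -3 + 1/(-301 + s))
(41919 + u(-143, Z))/(272 + k) = (41919 + (904 - 3*7103/309)/(-301 + 7103/309))/(272 - 17670) = (41919 + (904 - 7103/103)/(-85906/309))/(-17398) = (41919 - 309/85906*86009/103)*(-1/17398) = (41919 - 258027/85906)*(-1/17398) = (3600835587/85906)*(-1/17398) = -3600835587/1494592588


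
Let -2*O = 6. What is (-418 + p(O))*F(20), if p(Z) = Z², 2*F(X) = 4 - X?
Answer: 3272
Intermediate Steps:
F(X) = 2 - X/2 (F(X) = (4 - X)/2 = 2 - X/2)
O = -3 (O = -½*6 = -3)
(-418 + p(O))*F(20) = (-418 + (-3)²)*(2 - ½*20) = (-418 + 9)*(2 - 10) = -409*(-8) = 3272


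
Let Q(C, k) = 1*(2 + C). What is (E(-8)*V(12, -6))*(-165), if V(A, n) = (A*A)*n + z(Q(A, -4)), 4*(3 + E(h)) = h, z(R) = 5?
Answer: -708675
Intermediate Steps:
Q(C, k) = 2 + C
E(h) = -3 + h/4
V(A, n) = 5 + n*A**2 (V(A, n) = (A*A)*n + 5 = A**2*n + 5 = n*A**2 + 5 = 5 + n*A**2)
(E(-8)*V(12, -6))*(-165) = ((-3 + (1/4)*(-8))*(5 - 6*12**2))*(-165) = ((-3 - 2)*(5 - 6*144))*(-165) = -5*(5 - 864)*(-165) = -5*(-859)*(-165) = 4295*(-165) = -708675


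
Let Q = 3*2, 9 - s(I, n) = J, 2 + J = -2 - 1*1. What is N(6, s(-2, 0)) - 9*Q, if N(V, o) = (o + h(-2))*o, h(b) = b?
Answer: 114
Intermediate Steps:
J = -5 (J = -2 + (-2 - 1*1) = -2 + (-2 - 1) = -2 - 3 = -5)
s(I, n) = 14 (s(I, n) = 9 - 1*(-5) = 9 + 5 = 14)
N(V, o) = o*(-2 + o) (N(V, o) = (o - 2)*o = (-2 + o)*o = o*(-2 + o))
Q = 6
N(6, s(-2, 0)) - 9*Q = 14*(-2 + 14) - 9*6 = 14*12 - 54 = 168 - 54 = 114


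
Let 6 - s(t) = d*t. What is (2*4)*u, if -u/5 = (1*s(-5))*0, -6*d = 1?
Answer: 0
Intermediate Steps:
d = -⅙ (d = -⅙*1 = -⅙ ≈ -0.16667)
s(t) = 6 + t/6 (s(t) = 6 - (-1)*t/6 = 6 + t/6)
u = 0 (u = -5*1*(6 + (⅙)*(-5))*0 = -5*1*(6 - ⅚)*0 = -5*1*(31/6)*0 = -155*0/6 = -5*0 = 0)
(2*4)*u = (2*4)*0 = 8*0 = 0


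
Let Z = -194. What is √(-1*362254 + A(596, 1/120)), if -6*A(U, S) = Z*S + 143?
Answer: I*√1304199230/60 ≈ 601.89*I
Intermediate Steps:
A(U, S) = -143/6 + 97*S/3 (A(U, S) = -(-194*S + 143)/6 = -(143 - 194*S)/6 = -143/6 + 97*S/3)
√(-1*362254 + A(596, 1/120)) = √(-1*362254 + (-143/6 + (97/3)/120)) = √(-362254 + (-143/6 + (97/3)*(1/120))) = √(-362254 + (-143/6 + 97/360)) = √(-362254 - 8483/360) = √(-130419923/360) = I*√1304199230/60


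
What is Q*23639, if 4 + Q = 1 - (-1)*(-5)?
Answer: -189112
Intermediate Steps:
Q = -8 (Q = -4 + (1 - (-1)*(-5)) = -4 + (1 - 1*5) = -4 + (1 - 5) = -4 - 4 = -8)
Q*23639 = -8*23639 = -189112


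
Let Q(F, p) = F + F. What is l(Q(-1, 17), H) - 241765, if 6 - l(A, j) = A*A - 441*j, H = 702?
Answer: 67819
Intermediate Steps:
Q(F, p) = 2*F
l(A, j) = 6 - A**2 + 441*j (l(A, j) = 6 - (A*A - 441*j) = 6 - (A**2 - 441*j) = 6 + (-A**2 + 441*j) = 6 - A**2 + 441*j)
l(Q(-1, 17), H) - 241765 = (6 - (2*(-1))**2 + 441*702) - 241765 = (6 - 1*(-2)**2 + 309582) - 241765 = (6 - 1*4 + 309582) - 241765 = (6 - 4 + 309582) - 241765 = 309584 - 241765 = 67819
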